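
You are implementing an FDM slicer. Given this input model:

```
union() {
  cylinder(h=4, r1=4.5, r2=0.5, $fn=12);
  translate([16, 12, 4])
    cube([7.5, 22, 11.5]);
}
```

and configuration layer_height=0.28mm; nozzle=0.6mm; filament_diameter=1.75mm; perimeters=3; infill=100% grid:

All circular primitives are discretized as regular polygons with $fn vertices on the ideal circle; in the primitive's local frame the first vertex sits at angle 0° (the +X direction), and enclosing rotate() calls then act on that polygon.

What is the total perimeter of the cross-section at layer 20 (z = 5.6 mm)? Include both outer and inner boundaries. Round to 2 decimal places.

At z = 5.6 mm: the cone is not intersected at this z (z outside [0, 4]); the cube at (16, 12) is present — its section is the full 7.5×22 rectangle (perimeter 59.00 mm); Merging all regions: only the 7.5×22 cube at (16, 12) is present, so the union is just that shape — boundary = 59.00 mm. Overall, the cross-section is a single solid region. Total boundary length (outer) = 59.00 mm.

59.00 mm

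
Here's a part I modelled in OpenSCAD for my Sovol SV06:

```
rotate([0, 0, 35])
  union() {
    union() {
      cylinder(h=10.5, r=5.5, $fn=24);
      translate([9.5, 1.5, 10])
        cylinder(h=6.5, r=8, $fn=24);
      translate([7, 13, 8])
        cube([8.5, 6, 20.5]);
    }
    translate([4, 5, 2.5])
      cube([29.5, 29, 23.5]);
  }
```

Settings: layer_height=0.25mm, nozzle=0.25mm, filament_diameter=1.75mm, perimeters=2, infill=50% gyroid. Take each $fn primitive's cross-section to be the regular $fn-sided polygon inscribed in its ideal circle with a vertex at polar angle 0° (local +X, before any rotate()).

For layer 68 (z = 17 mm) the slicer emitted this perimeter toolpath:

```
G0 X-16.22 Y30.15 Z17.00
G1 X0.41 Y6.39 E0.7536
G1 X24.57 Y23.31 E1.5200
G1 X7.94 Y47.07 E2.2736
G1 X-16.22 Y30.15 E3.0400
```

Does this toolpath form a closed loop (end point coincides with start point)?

yes

Start point (G0): (-16.22, 30.15). End point (last G1): the path returns to the start — closed.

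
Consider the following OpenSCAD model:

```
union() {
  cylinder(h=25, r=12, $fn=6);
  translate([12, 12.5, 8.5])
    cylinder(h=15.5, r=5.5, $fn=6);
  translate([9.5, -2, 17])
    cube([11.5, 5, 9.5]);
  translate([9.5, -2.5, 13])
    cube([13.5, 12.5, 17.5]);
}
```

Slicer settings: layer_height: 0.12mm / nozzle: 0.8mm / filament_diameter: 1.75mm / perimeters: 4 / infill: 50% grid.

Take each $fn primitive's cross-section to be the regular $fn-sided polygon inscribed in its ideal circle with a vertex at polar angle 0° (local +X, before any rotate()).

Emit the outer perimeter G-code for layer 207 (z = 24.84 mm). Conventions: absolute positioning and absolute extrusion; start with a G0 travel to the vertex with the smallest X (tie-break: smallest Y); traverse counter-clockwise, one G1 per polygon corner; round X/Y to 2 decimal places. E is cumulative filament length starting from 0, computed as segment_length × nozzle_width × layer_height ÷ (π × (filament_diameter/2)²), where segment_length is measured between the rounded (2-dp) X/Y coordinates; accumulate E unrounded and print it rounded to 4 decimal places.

G0 X-12.00 Y0.00 Z24.84
G1 X-6.00 Y-10.39 E0.4789
G1 X6.00 Y-10.39 E0.9578
G1 X10.56 Y-2.50 E1.3215
G1 X23.00 Y-2.50 E1.8180
G1 X23.00 Y10.00 E2.3169
G1 X9.50 Y10.00 E2.8558
G1 X9.50 Y4.33 E3.0821
G1 X6.00 Y10.39 E3.3614
G1 X-6.00 Y10.39 E3.8403
G1 X-12.00 Y0.00 E4.3192

At z = 24.84 mm: the r=12 cylinder gives a regular 6-gon of circumradius 12 (constant along its height); the cylinder at (12, 12.5) does not reach this height (z outside [8.5, 24]); the 11.5×5 cube at (9.5, -2) contributes its full rectangle; the cube at (9.5, -2.5) is present — its section is the full 13.5×12.5 rectangle; Combining (union): the regions partially overlap (shared area 67.36 mm²), so overlapping operands fuse into one piece — 1 connected region. The outline is a single polygon with 10 vertices. Extrusion per mm of travel: 0.8 × 0.12 / (π × 0.875²) = 0.039912. Accumulating E over each segment gives final E = 4.3192.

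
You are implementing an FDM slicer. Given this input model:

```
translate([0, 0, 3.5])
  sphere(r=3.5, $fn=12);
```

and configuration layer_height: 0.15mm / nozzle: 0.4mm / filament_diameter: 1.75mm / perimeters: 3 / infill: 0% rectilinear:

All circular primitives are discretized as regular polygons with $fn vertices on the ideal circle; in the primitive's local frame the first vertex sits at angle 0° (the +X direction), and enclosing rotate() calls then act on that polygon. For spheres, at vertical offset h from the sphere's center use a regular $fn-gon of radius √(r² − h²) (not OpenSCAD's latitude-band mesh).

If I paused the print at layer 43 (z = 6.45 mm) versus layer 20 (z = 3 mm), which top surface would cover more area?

layer 20 (z = 3 mm)

Layer 43 (z = 6.45): the r=3.5 sphere slices to a regular 12-gon of circumradius 1.883 (√(r²−h²) with h=2.95 from center) (area = (12/2)·1.883²·sin(360°/12) = 10.64 mm²). So its area = 10.64 mm². Layer 20 (z = 3): the sphere: section is a regular 12-gon, circumradius = √(r²−h²) = √(3.5²−0.5²) = 3.464 (area = (12/2)·3.464²·sin(360°/12) = 36.00 mm²). So its area = 36.00 mm². Layer 20 is larger (36.00 vs 10.64 mm²).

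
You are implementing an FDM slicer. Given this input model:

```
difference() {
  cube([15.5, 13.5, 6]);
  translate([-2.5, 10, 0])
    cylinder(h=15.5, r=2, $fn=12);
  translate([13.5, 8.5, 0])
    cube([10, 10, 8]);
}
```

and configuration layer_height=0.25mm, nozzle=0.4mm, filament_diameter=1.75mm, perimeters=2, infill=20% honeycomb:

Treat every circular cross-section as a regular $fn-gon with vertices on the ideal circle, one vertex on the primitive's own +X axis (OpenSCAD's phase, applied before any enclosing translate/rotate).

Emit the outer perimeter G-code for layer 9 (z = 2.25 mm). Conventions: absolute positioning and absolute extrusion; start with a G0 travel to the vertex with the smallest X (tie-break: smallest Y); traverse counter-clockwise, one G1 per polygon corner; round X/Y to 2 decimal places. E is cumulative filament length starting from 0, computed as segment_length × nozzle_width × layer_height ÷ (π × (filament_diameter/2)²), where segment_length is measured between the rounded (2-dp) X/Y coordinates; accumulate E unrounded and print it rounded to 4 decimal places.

G0 X0.00 Y0.00 Z2.25
G1 X15.50 Y0.00 E0.6444
G1 X15.50 Y8.50 E0.9978
G1 X13.50 Y8.50 E1.0810
G1 X13.50 Y13.50 E1.2888
G1 X0.00 Y13.50 E1.8501
G1 X0.00 Y0.00 E2.4114

At z = 2.25 mm: the 15.5×13.5 cube contributes its full rectangle; the cylinder at (-2.5, 10): section is a regular 12-gon, circumradius r=2; the 10×10 cube at (13.5, 8.5) contributes its full rectangle; Subtracting the remaining from the first: starting from the 15.5×13.5 cube, the r=2 cylinder at (-2.5, 10) misses the remaining region (no effect); the 10×10 cube at (13.5, 8.5) partially overlaps it — only the 10.00 mm² overlap (of its 100.00 mm²) is removed, clipping the outline — 1 connected region. The outline is a single polygon with 6 vertices. Extrusion per mm of travel: 0.4 × 0.25 / (π × 0.875²) = 0.041575. Accumulating E over each segment gives final E = 2.4114.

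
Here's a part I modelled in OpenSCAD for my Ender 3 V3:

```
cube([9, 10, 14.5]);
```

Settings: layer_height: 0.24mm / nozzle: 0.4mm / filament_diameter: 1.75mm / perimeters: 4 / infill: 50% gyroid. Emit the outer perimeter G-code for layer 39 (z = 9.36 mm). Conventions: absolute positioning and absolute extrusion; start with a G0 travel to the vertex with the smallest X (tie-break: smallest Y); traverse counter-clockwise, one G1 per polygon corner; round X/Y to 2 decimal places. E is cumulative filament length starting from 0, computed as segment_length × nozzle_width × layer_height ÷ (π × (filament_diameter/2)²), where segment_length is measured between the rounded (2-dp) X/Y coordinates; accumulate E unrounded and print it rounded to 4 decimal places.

G0 X0.00 Y0.00 Z9.36
G1 X9.00 Y0.00 E0.3592
G1 X9.00 Y10.00 E0.7583
G1 X0.00 Y10.00 E1.1175
G1 X0.00 Y0.00 E1.5167

At z = 9.36 mm: the 9×10 cube contributes its full rectangle. The outline is a single polygon with 4 vertices. Extrusion per mm of travel: 0.4 × 0.24 / (π × 0.875²) = 0.039912. Accumulating E over each segment gives final E = 1.5167.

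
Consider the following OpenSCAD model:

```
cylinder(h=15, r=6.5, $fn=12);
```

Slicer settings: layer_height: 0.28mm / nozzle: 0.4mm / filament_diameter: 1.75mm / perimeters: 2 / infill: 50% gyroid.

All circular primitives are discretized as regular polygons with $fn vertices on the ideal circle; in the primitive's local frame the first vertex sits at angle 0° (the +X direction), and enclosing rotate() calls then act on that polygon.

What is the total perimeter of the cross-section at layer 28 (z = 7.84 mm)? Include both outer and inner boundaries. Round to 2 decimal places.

At z = 7.84 mm: the r=6.5 cylinder gives a regular 12-gon of circumradius 6.5 (constant along its height) (perimeter = 2·12·6.500·sin(180°/12) = 40.38 mm). Overall, the cross-section is a single solid region. Total boundary length (outer) = 40.38 mm.

40.38 mm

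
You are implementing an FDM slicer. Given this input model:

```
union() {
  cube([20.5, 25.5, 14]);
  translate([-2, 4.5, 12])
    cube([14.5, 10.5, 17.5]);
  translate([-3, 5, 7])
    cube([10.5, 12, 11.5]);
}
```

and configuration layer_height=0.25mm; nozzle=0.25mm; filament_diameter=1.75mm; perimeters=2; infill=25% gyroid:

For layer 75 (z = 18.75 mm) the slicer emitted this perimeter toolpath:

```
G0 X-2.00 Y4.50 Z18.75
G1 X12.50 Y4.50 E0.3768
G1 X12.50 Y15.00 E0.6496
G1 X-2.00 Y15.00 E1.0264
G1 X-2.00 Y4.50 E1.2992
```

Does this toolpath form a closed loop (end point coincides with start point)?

yes

Start point (G0): (-2.00, 4.50). End point (last G1): the path returns to the start — closed.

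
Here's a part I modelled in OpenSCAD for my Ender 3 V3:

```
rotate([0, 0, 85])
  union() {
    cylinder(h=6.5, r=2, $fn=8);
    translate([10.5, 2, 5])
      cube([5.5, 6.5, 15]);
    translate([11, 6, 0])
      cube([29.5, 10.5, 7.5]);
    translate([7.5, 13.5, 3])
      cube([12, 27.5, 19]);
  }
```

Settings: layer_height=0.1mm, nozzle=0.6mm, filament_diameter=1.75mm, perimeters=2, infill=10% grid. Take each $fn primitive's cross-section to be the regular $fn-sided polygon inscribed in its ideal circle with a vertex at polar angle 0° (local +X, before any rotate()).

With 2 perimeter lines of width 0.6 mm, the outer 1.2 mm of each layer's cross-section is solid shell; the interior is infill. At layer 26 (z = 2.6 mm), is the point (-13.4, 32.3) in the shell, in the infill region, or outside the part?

shell

At z = 2.6 mm: the r=2 cylinder gives a regular 8-gon of circumradius 2 (constant along its height); the cube at (10.5, 2) does not reach this height (z outside [5, 20]); the 29.5×10.5 cube at (11, 6) contributes its full rectangle; the cube at (7.5, 13.5) is absent (z outside [3, 22]); Taking the union: the 2 present regions are separate (no shared area or edge), so areas and boundary lengths simply add and each stays a separate island — 2 connected regions; (whole slice rotated 85° about Z — lengths, areas and connectivity unchanged). Overall, the cross-section has 2 separate islands. Undo the 85° rotation: the query point maps to (31.009, 16.164) in the un-rotated model frame. The nearest boundary edge runs (11.00, 16.50)→(40.50, 16.50); distance from the point to it = 0.34 mm. (Shell/infill is judged within the island containing the point — the largest one.) The point is inside the cross-section, 0.34 mm from the nearest boundary — within the 1.2 mm shell band (2 × 0.6).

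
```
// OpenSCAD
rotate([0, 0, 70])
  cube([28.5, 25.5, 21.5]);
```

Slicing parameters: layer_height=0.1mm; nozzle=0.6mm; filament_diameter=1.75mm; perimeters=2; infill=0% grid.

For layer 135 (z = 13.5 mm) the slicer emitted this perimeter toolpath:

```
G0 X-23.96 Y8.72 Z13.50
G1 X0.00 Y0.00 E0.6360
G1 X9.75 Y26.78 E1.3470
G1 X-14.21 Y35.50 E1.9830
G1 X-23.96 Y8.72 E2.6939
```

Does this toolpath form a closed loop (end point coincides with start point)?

Start point (G0): (-23.96, 8.72). End point (last G1): the path returns to the start — closed.

yes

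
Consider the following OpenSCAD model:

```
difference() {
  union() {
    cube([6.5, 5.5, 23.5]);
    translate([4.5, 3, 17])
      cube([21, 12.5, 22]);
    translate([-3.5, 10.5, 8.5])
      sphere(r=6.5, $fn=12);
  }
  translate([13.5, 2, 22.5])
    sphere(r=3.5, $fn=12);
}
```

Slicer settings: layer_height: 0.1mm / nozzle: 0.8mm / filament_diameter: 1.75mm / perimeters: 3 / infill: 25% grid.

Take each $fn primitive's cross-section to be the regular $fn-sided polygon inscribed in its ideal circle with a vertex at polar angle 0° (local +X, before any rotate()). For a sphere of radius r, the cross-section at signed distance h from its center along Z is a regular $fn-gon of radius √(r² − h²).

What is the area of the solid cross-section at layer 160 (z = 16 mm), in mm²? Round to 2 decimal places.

35.75 mm²

At z = 16 mm: the 6.5×5.5 cube contributes its full rectangle (area 35.75 mm²); the cube at (4.5, 3) is not intersected at this z (z outside [17, 39]); the sphere at (-3.5, 10.5) does not reach this height (|z−center|=7.500 > r=6.5); Taking the union: only the 6.5×5.5 cube is present, so the union is just that shape — area = 35.75 mm²; the sphere at (13.5, 2) does not reach this height (|z−center|=6.500 > r=3.5); Taking the first minus the rest: none of the subtracted shapes is present at this height, so that combined region is unchanged — area = 35.75 mm². Overall, the cross-section is a single solid region. Net area = 35.75 mm².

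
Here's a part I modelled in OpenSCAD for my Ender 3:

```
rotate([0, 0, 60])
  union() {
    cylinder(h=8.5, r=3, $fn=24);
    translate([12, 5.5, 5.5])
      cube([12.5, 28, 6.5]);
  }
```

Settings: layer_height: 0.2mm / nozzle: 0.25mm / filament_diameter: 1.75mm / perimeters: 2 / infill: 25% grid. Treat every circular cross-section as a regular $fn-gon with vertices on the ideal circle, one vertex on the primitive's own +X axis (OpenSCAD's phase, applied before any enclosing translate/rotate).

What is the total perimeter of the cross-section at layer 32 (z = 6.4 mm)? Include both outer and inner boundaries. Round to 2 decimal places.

At z = 6.4 mm: the r=3 cylinder contributes a regular 24-gon of circumradius 3 (perimeter = 2·24·3.000·sin(180°/24) = 18.80 mm); the 12.5×28 cube at (12, 5.5) contributes its full rectangle (perimeter 81.00 mm); Merging all regions: the 2 present regions are separate (no shared area or edge), so areas and boundary lengths simply add and each stays a separate island — boundary = 99.80 mm; (whole slice rotated 60° about Z — lengths, areas and connectivity unchanged). Overall, the cross-section has 2 separate islands. Total boundary length (outer) = 99.80 mm.

99.80 mm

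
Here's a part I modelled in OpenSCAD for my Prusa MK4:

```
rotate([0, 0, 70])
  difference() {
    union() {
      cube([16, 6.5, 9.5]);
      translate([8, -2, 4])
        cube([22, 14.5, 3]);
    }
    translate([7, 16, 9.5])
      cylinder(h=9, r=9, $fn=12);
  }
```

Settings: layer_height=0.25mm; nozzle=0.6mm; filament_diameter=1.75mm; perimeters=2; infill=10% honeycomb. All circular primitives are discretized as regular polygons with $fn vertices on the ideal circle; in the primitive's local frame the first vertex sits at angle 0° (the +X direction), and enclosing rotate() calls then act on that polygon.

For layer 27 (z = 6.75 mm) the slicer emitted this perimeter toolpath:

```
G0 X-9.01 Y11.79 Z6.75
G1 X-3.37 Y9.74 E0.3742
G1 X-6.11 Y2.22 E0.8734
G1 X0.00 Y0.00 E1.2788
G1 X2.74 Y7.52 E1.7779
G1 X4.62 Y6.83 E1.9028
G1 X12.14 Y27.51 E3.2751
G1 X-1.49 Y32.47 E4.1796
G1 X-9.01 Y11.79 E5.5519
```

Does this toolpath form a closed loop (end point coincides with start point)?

Start point (G0): (-9.01, 11.79). End point (last G1): the path returns to the start — closed.

yes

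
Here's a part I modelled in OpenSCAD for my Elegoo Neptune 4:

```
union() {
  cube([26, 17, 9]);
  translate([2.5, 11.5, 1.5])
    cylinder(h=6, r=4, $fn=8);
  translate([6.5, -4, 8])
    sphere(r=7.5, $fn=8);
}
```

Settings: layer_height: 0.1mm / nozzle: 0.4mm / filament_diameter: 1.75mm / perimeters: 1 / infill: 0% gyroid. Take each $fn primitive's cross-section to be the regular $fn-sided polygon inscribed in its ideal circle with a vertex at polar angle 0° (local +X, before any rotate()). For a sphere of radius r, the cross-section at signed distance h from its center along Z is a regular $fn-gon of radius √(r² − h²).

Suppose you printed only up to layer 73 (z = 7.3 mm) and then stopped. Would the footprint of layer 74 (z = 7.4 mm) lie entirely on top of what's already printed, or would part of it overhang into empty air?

Compare the two slices. At z = 7.3: the cube is present — its section is the full 26×17 rectangle (area 442.00 mm²); the r=4 cylinder at (2.5, 11.5) contributes a regular 8-gon of circumradius 4 (area = (8/2)·4.000²·sin(360°/8) = 45.25 mm²); the sphere at (6.5, -4): section is a regular 8-gon, circumradius = √(r²−h²) = √(7.5²−0.7²) = 7.467 (area = (8/2)·7.467²·sin(360°/8) = 157.71 mm²); Taking the union: the regions partially overlap — summed areas 644.97 mm² minus the doubly-counted overlap 65.78 mm² gives 579.18 mm² — area = 579.18 mm². At z = 7.4: the cube is present — its section is the full 26×17 rectangle (area 442.00 mm²); the cylinder at (2.5, 11.5): section is a regular 8-gon, circumradius r=4 (area = (8/2)·4.000²·sin(360°/8) = 45.25 mm²); the r=7.5 sphere at (6.5, -4) slices to a regular 8-gon of circumradius 7.476 (√(r²−h²) with h=0.6 from center) (area = (8/2)·7.476²·sin(360°/8) = 158.08 mm²); Merging all regions: the regions partially overlap — summed areas 645.34 mm² minus the doubly-counted overlap 65.90 mm² gives 579.44 mm² — area = 579.44 mm². Checking containment: the cross-section at z = 7.4 is a subset of the cross-section at z = 7.3.

entirely on top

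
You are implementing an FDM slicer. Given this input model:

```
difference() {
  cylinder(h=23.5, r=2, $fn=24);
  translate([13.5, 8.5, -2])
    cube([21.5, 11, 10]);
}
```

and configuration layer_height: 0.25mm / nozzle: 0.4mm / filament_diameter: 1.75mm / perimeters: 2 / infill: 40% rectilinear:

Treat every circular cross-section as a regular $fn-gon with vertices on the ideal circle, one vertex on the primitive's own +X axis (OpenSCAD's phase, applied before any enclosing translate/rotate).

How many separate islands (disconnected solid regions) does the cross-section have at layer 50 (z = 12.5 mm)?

At z = 12.5 mm: the r=2 cylinder gives a regular 24-gon of circumradius 2 (constant along its height); the cube at (13.5, 8.5) is not intersected at this z (z outside [-2, 8]); Subtracting the remaining from the first: none of the subtracted shapes is present at this height, so the r=2 cylinder is unchanged — 1 connected region. Overall, the cross-section is a single solid region. Island count = 1.

1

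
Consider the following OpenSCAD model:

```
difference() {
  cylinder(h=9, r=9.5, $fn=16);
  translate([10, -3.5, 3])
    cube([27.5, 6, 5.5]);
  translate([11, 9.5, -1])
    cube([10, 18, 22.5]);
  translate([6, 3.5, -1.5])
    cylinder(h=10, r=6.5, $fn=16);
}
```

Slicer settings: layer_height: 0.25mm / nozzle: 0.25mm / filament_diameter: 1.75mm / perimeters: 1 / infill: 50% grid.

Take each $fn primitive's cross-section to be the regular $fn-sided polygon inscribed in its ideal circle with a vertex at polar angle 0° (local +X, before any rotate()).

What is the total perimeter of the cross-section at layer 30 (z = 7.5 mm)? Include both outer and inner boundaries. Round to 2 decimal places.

At z = 7.5 mm: the r=9.5 cylinder gives a regular 16-gon of circumradius 9.5 (constant along its height) (perimeter = 2·16·9.500·sin(180°/16) = 59.31 mm); the cube at (10, -3.5) is present — its section is the full 27.5×6 rectangle (perimeter 67.00 mm); the 10×18 cube at (11, 9.5) contributes its full rectangle (perimeter 56.00 mm); the cylinder at (6, 3.5): section is a regular 16-gon, circumradius r=6.5 (perimeter = 2·16·6.500·sin(180°/16) = 40.58 mm); After the difference (first − rest): starting from the r=9.5 cylinder, the 27.5×6 cube at (10, -3.5) misses the remaining region (no effect); the 10×18 cube at (11, 9.5) misses the remaining region (no effect); the r=6.5 cylinder at (6, 3.5) partially overlaps it — only the 85.72 mm² overlap (of its 129.35 mm²) is removed, clipping the outline — boundary = 65.11 mm. Overall, the cross-section is a single solid region. Total boundary length (outer) = 65.11 mm.

65.11 mm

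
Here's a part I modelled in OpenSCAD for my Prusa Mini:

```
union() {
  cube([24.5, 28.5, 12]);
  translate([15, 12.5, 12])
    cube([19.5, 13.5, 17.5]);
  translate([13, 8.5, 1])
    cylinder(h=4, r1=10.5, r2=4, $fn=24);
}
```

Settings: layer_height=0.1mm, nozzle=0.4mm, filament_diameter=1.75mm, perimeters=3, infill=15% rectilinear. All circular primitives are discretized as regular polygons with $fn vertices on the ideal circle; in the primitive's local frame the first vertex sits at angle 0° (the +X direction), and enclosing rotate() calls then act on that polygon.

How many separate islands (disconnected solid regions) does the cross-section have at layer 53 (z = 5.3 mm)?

1

At z = 5.3 mm: the cube (footprint 24.5×28.5) is included at this height; the cube at (15, 12.5) is not intersected at this z (z outside [12, 29.5]); the cone at (13, 8.5) does not reach this height (z outside [1, 5]); Merging all regions: only the 24.5×28.5 cube is present, so the union is just that shape — 1 connected region. Overall, the cross-section is a single solid region. Island count = 1.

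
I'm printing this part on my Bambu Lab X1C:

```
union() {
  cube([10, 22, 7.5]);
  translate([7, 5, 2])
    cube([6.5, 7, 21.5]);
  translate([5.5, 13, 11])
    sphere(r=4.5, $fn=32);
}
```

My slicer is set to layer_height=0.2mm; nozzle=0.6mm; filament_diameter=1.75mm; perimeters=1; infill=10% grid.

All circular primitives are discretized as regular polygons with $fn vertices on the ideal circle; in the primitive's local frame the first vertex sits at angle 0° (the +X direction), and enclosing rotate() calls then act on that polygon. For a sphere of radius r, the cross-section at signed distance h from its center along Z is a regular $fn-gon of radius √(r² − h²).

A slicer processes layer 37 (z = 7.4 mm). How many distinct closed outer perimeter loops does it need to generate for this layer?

1

At z = 7.4 mm: the cube is present — its section is the full 10×22 rectangle; the cube at (7, 5) (footprint 6.5×7) is included at this height; the r=4.5 sphere at (5.5, 13) contributes a regular 32-gon of circumradius √(4.5²−3.6²) = 2.700; Combining (union): the regions partially overlap (shared area 43.76 mm²), so overlapping operands fuse into one piece — 1 connected region. The result has 1 disconnected region.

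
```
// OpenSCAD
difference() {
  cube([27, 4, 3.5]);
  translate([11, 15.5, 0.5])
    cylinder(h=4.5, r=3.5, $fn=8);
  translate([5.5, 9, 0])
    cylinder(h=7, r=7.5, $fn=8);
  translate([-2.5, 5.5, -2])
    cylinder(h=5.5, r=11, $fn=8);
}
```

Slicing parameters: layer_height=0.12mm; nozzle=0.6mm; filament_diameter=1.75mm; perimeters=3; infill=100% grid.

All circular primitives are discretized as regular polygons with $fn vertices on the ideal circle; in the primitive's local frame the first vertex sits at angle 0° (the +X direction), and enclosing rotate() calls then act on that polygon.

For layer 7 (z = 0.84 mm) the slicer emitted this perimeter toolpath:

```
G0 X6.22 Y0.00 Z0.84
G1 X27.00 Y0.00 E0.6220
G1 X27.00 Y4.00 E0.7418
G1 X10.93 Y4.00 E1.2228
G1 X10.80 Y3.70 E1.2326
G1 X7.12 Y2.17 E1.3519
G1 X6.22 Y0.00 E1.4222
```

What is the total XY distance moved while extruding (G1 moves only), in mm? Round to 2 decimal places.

47.51 mm

Sum the Euclidean lengths of each G1 segment: total = 47.51 mm.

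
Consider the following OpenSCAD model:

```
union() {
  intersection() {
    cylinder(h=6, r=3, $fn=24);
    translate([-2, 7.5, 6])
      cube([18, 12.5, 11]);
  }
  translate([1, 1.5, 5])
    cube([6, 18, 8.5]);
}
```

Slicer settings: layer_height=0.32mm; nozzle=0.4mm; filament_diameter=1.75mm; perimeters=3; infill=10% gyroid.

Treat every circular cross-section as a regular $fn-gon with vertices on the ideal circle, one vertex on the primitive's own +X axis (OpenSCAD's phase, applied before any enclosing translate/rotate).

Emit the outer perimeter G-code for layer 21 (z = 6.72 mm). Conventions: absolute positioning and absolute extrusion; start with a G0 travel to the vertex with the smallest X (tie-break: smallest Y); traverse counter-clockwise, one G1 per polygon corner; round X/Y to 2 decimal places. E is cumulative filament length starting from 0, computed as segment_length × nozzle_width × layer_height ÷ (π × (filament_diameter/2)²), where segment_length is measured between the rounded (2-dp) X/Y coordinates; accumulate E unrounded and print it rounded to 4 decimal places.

G0 X1.00 Y1.50 Z6.72
G1 X7.00 Y1.50 E0.3193
G1 X7.00 Y19.50 E1.2772
G1 X1.00 Y19.50 E1.5965
G1 X1.00 Y1.50 E2.5544

At z = 6.72 mm: the cylinder is not intersected at this z (z outside [0, 6]); the 18×12.5 cube at (-2, 7.5) contributes its full rectangle; Taking the intersection: at least one operand is absent at this height, so nothing remains; the 6×18 cube at (1, 1.5) contributes its full rectangle; Merging all regions: only the 6×18 cube at (1, 1.5) is present, so the union is just that shape — 1 connected region. The outline is a single polygon with 4 vertices. Extrusion per mm of travel: 0.4 × 0.32 / (π × 0.875²) = 0.053216. Accumulating E over each segment gives final E = 2.5544.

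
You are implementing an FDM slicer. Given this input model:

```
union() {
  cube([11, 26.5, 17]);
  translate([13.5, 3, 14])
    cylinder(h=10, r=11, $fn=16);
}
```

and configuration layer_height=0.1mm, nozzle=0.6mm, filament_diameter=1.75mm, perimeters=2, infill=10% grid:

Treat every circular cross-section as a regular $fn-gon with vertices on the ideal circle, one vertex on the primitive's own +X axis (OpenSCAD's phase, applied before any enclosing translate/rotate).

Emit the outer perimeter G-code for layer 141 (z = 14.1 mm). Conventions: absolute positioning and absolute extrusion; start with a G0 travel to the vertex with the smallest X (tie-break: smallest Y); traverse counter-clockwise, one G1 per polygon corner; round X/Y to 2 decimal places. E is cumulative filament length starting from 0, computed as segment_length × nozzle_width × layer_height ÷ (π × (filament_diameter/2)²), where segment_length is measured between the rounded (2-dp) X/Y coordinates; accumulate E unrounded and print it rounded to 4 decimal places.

At z = 14.1 mm: the cube (footprint 11×26.5) is included at this height; the r=11 cylinder at (13.5, 3) gives a regular 16-gon of circumradius 11 (constant along its height); Merging all regions: the regions partially overlap (shared area 90.34 mm²), so overlapping operands fuse into one piece — 1 connected region. The outline is a single polygon with 17 vertices. Extrusion per mm of travel: 0.6 × 0.1 / (π × 0.875²) = 0.024945. Accumulating E over each segment gives final E = 2.6090.

G0 X0.00 Y0.00 Z14.10
G1 X3.10 Y0.00 E0.0773
G1 X3.34 Y-1.21 E0.1081
G1 X5.72 Y-4.78 E0.2151
G1 X9.29 Y-7.16 E0.3222
G1 X13.50 Y-8.00 E0.4292
G1 X17.71 Y-7.16 E0.5363
G1 X21.28 Y-4.78 E0.6434
G1 X23.66 Y-1.21 E0.7504
G1 X24.50 Y3.00 E0.8575
G1 X23.66 Y7.21 E0.9646
G1 X21.28 Y10.78 E1.0716
G1 X17.71 Y13.16 E1.1786
G1 X13.50 Y14.00 E1.2857
G1 X11.00 Y13.50 E1.3493
G1 X11.00 Y26.50 E1.6736
G1 X0.00 Y26.50 E1.9480
G1 X0.00 Y0.00 E2.6090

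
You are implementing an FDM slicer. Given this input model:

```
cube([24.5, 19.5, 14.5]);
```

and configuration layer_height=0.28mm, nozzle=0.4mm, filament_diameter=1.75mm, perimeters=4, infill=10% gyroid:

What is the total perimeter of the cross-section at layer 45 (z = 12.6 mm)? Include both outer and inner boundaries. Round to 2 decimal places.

At z = 12.6 mm: the 24.5×19.5 cube contributes its full rectangle (perimeter 88.00 mm). Overall, the cross-section is a single solid region. Total boundary length (outer) = 88.00 mm.

88.00 mm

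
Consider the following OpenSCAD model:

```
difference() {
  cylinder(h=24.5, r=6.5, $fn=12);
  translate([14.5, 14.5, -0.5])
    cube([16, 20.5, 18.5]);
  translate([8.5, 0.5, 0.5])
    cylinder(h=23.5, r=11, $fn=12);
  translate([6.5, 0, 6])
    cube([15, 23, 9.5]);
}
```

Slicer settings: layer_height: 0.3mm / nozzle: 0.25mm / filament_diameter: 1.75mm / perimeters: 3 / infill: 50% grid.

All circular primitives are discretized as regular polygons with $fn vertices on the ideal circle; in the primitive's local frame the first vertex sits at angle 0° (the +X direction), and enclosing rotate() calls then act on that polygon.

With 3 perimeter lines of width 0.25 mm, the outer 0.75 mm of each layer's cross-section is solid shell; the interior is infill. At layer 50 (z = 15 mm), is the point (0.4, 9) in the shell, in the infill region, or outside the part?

At z = 15 mm: the r=6.5 cylinder gives a regular 12-gon of circumradius 6.5 (constant along its height); the 16×20.5 cube at (14.5, 14.5) contributes its full rectangle; the r=11 cylinder at (8.5, 0.5) contributes a regular 12-gon of circumradius 11; the cube at (6.5, 0) (footprint 15×23) is included at this height; After the difference (first − rest): starting from the r=6.5 cylinder, the 16×20.5 cube at (14.5, 14.5) misses the remaining region (no effect); the r=11 cylinder at (8.5, 0.5) partially overlaps it — only the 83.55 mm² overlap (of its 363.00 mm²) is removed, clipping the outline; the 15×23 cube at (6.5, 0) misses the remaining region (no effect) — 1 connected region. Overall, the cross-section is a single solid region. The nearest boundary edge runs (-3.25, 5.63)→(-0.72, 6.31); distance from the point to it = 2.92 mm. The point is not inside any of the regions above, so it lies outside the cross-section (2.92 mm from the nearest boundary).

outside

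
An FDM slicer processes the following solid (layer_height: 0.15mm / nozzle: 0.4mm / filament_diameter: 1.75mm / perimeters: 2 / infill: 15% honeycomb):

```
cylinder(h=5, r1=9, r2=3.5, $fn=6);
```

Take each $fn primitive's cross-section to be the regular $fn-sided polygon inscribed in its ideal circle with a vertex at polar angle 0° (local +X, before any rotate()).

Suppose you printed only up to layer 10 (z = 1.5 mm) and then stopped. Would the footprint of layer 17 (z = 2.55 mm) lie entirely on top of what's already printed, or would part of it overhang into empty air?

entirely on top

Compare the two slices. At z = 1.5: the cone contributes a regular 6-gon of circumradius 7.350 (interpolated between r1=9 and r2=3.5 at t=0.300) (area = (6/2)·7.350²·sin(360°/6) = 140.35 mm²). At z = 2.55: the cone: at t=0.510 of its height the radius interpolates to r₁+(r₂−r₁)t = 6.195, giving a regular 6-gon of that circumradius (area = (6/2)·6.195²·sin(360°/6) = 99.71 mm²). Checking containment: the cross-section at z = 2.55 is a subset of the cross-section at z = 1.5.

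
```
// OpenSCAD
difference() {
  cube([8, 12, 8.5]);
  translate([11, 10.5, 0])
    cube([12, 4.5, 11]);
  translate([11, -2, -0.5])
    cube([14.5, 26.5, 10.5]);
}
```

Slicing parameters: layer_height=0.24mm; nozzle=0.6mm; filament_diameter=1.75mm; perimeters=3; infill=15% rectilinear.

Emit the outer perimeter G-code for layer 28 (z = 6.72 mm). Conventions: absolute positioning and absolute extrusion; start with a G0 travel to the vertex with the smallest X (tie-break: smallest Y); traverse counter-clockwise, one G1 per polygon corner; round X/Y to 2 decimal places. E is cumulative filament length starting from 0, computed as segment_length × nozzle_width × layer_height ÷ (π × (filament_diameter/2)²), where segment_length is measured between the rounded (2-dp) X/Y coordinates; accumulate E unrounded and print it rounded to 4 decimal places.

G0 X0.00 Y0.00 Z6.72
G1 X8.00 Y0.00 E0.4789
G1 X8.00 Y12.00 E1.1974
G1 X0.00 Y12.00 E1.6763
G1 X0.00 Y0.00 E2.3947

At z = 6.72 mm: the cube is present — its section is the full 8×12 rectangle; the 12×4.5 cube at (11, 10.5) contributes its full rectangle; the cube at (11, -2) is present — its section is the full 14.5×26.5 rectangle; After the difference (first − rest): starting from the 8×12 cube, the 12×4.5 cube at (11, 10.5) misses the remaining region (no effect); the 14.5×26.5 cube at (11, -2) misses the remaining region (no effect) — 1 connected region. The outline is a single polygon with 4 vertices. Extrusion per mm of travel: 0.6 × 0.24 / (π × 0.875²) = 0.059868. Accumulating E over each segment gives final E = 2.3947.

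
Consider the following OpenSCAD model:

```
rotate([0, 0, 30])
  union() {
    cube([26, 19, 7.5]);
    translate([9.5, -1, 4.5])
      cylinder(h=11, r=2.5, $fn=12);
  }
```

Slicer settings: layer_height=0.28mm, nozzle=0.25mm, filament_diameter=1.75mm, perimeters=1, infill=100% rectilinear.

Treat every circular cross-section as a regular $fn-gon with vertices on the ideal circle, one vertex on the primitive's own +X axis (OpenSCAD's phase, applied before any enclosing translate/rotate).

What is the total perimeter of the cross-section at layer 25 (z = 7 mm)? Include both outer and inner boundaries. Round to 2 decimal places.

95.37 mm

At z = 7 mm: the 26×19 cube contributes its full rectangle (perimeter 90.00 mm); the cylinder at (9.5, -1): section is a regular 12-gon, circumradius r=2.5 (perimeter = 2·12·2.500·sin(180°/12) = 15.53 mm); Merging all regions: the regions partially overlap (shared area 4.64 mm²), so the edge portions inside another operand are dropped and the merged outline is re-measured after clipping — boundary = 95.37 mm; (rotated 30° about Z; rotation is an isometry so areas/perimeters/island counts are preserved). Overall, the cross-section is a single solid region. Total boundary length (outer) = 95.37 mm.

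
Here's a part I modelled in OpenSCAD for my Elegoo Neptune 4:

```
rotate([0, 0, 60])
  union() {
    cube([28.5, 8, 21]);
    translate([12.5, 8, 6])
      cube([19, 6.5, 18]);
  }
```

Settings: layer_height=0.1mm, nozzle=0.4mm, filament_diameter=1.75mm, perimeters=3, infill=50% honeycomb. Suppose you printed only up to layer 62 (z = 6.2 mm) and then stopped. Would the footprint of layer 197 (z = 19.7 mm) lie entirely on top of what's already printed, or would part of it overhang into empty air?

entirely on top

Compare the two slices. At z = 6.2: the 28.5×8 cube contributes its full rectangle (area 228.00 mm²); the cube at (12.5, 8) is present — its section is the full 19×6.5 rectangle (area 123.50 mm²); Merging all regions: the 2 present regions share edge segments without overlapping in area, so areas simply add but the touching pieces fuse into one outline (the shared edge portions become interior and drop out of the boundary) — area = 351.50 mm²; (whole slice rotated 60° about Z — lengths, areas and connectivity unchanged). At z = 19.7: the 28.5×8 cube contributes its full rectangle (area 228.00 mm²); the cube at (12.5, 8) (footprint 19×6.5) is included at this height (area 123.50 mm²); Combining (union): the 2 present regions share edge segments without overlapping in area, so areas simply add but the touching pieces fuse into one outline (the shared edge portions become interior and drop out of the boundary) — area = 351.50 mm²; (whole slice rotated 60° about Z — lengths, areas and connectivity unchanged). Checking containment: the cross-section at z = 19.7 is a subset of the cross-section at z = 6.2.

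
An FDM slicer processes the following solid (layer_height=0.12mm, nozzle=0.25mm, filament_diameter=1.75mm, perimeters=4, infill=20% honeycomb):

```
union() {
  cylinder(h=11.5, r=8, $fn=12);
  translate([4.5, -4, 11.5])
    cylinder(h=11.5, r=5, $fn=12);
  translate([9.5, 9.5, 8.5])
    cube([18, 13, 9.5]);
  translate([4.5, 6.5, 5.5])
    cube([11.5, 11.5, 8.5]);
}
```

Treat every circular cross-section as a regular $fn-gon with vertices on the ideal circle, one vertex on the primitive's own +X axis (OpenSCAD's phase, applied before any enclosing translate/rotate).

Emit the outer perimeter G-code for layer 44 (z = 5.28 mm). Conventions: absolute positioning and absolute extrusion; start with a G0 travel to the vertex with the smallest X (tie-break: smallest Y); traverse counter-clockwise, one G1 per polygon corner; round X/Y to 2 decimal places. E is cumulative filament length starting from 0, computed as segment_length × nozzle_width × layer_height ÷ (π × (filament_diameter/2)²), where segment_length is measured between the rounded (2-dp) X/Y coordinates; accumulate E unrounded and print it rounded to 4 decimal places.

At z = 5.28 mm: the r=8 cylinder gives a regular 12-gon of circumradius 8 (constant along its height); the cylinder at (4.5, -4) is absent (z outside [11.5, 23]); the cube at (9.5, 9.5) is absent (z outside [8.5, 18]); the cube at (4.5, 6.5) is absent (z outside [5.5, 14]); Taking the union: only the r=8 cylinder is present, so the union is just that shape — 1 connected region. The outline is a single polygon with 12 vertices. Extrusion per mm of travel: 0.25 × 0.12 / (π × 0.875²) = 0.012473. Accumulating E over each segment gives final E = 0.6199.

G0 X-8.00 Y0.00 Z5.28
G1 X-6.93 Y-4.00 E0.0516
G1 X-4.00 Y-6.93 E0.1033
G1 X0.00 Y-8.00 E0.1550
G1 X4.00 Y-6.93 E0.2066
G1 X6.93 Y-4.00 E0.2583
G1 X8.00 Y0.00 E0.3099
G1 X6.93 Y4.00 E0.3616
G1 X4.00 Y6.93 E0.4133
G1 X0.00 Y8.00 E0.4649
G1 X-4.00 Y6.93 E0.5166
G1 X-6.93 Y4.00 E0.5682
G1 X-8.00 Y0.00 E0.6199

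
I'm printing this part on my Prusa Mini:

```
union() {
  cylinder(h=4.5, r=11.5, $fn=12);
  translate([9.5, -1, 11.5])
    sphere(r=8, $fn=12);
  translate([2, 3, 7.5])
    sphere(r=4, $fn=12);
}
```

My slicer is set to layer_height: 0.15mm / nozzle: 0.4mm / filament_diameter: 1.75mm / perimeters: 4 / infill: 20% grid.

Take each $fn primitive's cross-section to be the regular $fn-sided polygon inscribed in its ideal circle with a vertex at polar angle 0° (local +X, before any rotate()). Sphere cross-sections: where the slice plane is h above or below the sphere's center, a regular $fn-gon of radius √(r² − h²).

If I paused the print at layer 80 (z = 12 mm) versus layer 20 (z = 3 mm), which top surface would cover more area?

Layer 80 (z = 12): the cylinder is absent (z outside [0, 4.5]); the r=8 sphere at (9.5, -1) contributes a regular 12-gon of circumradius √(8²−0.5²) = 7.984 (area = (12/2)·7.984²·sin(360°/12) = 191.25 mm²); the sphere at (2, 3) is absent (|z−center|=4.500 > r=4); Merging all regions: only the r=8 sphere at (9.5, -1) is present, so the union is just that shape — area = 191.25 mm². So its area = 191.25 mm². Layer 20 (z = 3): the r=11.5 cylinder gives a regular 12-gon of circumradius 11.5 (constant along its height) (area = (12/2)·11.500²·sin(360°/12) = 396.75 mm²); the sphere at (9.5, -1) is not intersected at this z (|z−center|=8.500 > r=8); the sphere at (2, 3) does not reach this height (|z−center|=4.500 > r=4); Merging all regions: only the r=11.5 cylinder is present, so the union is just that shape — area = 396.75 mm². So its area = 396.75 mm². Layer 20 is larger (396.75 vs 191.25 mm²).

layer 20 (z = 3 mm)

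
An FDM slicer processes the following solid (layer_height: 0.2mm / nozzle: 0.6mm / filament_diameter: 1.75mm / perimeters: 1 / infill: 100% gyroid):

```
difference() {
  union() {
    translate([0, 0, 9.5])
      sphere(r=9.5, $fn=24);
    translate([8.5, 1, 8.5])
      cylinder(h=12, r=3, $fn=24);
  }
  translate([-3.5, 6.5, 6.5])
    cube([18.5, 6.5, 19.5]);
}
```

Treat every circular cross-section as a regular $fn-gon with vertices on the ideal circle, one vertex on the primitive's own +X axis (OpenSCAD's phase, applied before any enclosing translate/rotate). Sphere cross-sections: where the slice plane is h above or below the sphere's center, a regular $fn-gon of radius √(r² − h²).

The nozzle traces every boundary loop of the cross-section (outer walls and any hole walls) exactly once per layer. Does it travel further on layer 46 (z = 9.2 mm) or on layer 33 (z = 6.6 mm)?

layer 46 (z = 9.2 mm)

Layer 46 (z = 9.2): the sphere: section is a regular 24-gon, circumradius = √(r²−h²) = √(9.5²−0.3²) = 9.495 (perimeter = 2·24·9.495·sin(180°/24) = 59.49 mm); the cylinder at (8.5, 1): section is a regular 24-gon, circumradius r=3 (perimeter = 2·24·3.000·sin(180°/24) = 18.80 mm); Combining (union): the regions partially overlap (shared area 18.26 mm²), so the edge portions inside another operand are dropped and the merged outline is re-measured after clipping — boundary = 62.04 mm; the cube at (-3.5, 6.5) is present — its section is the full 18.5×6.5 rectangle (perimeter 50.00 mm); Taking the first minus the rest: starting from that combined region, the 18.5×6.5 cube at (-3.5, 6.5) partially overlaps it — only the 23.44 mm² overlap (of its 120.25 mm²) is removed, clipping the outline — boundary = 63.35 mm. So its perimeter = 63.35 mm. Layer 33 (z = 6.6): the sphere: section is a regular 24-gon, circumradius = √(r²−h²) = √(9.5²−2.9²) = 9.047 (perimeter = 2·24·9.047·sin(180°/24) = 56.68 mm); the cylinder at (8.5, 1) is not intersected at this z (z outside [8.5, 20.5]); Taking the union: only the r=9.5 sphere is present, so the union is just that shape — boundary = 56.68 mm; the 18.5×6.5 cube at (-3.5, 6.5) contributes its full rectangle (perimeter 50.00 mm); After the difference (first − rest): starting from that combined region, the 18.5×6.5 cube at (-3.5, 6.5) partially overlaps it — only the 18.58 mm² overlap (of its 120.25 mm²) is removed, clipping the outline — boundary = 57.67 mm. So its perimeter = 57.67 mm. Layer 46 is larger (63.35 vs 57.67 mm).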